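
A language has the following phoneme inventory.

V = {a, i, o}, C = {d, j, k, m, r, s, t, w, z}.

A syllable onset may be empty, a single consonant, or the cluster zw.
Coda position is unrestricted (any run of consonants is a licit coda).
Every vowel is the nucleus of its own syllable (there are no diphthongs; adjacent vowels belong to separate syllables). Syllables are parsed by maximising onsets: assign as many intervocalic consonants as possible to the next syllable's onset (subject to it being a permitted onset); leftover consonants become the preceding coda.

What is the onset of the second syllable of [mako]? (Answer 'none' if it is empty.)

k

Vowels present: a, o; each is a nucleus, giving 2 syllables.
/a…o/ gap (V1→V2): just /k/ — single C goes to the following onset.
Result: ma.ko.
Syllable 2 is /ko/: onset /k/, nucleus /o/, coda ∅.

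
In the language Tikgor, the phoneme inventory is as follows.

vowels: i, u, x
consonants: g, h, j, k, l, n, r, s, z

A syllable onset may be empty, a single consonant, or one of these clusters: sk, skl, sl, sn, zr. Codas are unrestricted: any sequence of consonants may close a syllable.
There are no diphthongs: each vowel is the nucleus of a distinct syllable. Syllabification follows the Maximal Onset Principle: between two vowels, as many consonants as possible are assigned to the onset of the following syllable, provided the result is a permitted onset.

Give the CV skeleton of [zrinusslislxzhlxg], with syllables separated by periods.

The vowels are i, u, i, x, x — 5 nuclei, so 5 syllables.
/i…u/ gap (V1→V2): /n/ is a single consonant, so it becomes the next onset.
/u…i/ gap (V2→V3): cluster /ssl/ — the longest permitted-onset suffix is /sl/; onset = /sl/, preceding coda = /s/.
/i…x/ gap (V3→V4): /sl/ is a licit onset in full, so it all attaches to the next syllable.
/x…x/ gap (V4→V5): /zhl/; trying suffixes from longest down, /l/ is the first permitted one, so coda /zh/ | onset /l/.
Result: zri.nus.sli.slxzh.lxg.
Mapping each syllable to C/V: /zri/ → CCV, /nus/ → CVC, /sli/ → CCV, /slxzh/ → CCVCC, /lxg/ → CVC.

CCV.CVC.CCV.CCVCC.CVC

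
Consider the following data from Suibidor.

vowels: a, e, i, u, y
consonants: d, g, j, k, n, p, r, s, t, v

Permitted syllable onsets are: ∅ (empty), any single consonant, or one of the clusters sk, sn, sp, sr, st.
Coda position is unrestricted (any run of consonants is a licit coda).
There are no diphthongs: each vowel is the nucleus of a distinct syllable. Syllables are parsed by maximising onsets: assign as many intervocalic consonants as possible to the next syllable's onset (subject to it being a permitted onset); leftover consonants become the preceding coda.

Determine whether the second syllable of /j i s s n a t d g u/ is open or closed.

closed

Nuclei (vowels): i, a, u → 3 syllables.
σ1/σ2 boundary: cluster /ssn/ — the longest permitted-onset suffix is /sn/; onset = /sn/, preceding coda = /s/.
σ2/σ3 boundary: /tdg/ — longest licit onset from the right is /g/, leaving /td/ as coda.
Putting it together: jis.snatd.gu.
Syllable 2 is /snatd/ with coda /td/, so it is closed.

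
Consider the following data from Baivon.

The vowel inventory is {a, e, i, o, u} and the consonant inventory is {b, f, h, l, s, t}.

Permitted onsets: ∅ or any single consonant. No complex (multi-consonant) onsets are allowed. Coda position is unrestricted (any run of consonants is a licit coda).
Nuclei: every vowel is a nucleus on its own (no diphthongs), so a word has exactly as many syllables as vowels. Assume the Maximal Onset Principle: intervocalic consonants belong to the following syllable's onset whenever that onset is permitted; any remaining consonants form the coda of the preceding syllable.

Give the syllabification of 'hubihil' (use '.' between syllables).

Nuclei (vowels): u, i, i → 3 syllables.
/u…i/ gap (V1→V2): /b/ is a single consonant, so it becomes the next onset.
/i…i/ gap (V2→V3): /h/ → onset of the next syllable (single consonants are always licit onsets).

hu.bi.hil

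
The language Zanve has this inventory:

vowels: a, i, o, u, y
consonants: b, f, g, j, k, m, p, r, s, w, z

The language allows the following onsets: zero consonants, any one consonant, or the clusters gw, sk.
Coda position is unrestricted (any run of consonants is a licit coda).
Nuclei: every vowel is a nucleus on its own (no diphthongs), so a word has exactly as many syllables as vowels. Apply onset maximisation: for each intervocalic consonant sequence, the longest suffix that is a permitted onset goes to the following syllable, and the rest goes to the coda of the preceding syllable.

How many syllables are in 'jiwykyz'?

3

Vowels present: i, y, y; each is a nucleus, giving 3 syllables.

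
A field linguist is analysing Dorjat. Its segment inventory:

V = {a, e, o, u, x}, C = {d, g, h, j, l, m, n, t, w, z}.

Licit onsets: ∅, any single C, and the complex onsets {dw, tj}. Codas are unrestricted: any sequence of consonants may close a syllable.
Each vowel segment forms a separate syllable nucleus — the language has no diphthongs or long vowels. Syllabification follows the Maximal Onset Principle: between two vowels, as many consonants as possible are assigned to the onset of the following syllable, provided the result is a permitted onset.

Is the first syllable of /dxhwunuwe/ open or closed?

closed

Nuclei (vowels): x, u, u, e → 4 syllables.
V1 /x/ – V2 /u/: cluster /hw/ — the longest permitted-onset suffix is /w/; onset = /w/, preceding coda = /h/.
V2 /u/ – V3 /u/: /n/ is a single consonant, so it becomes the next onset.
V3 /u/ – V4 /e/: /w/ is a single consonant, so it becomes the next onset.
Result: dxh.wu.nu.we.
Syllable 1 is /dxh/ with coda /h/, so it is closed.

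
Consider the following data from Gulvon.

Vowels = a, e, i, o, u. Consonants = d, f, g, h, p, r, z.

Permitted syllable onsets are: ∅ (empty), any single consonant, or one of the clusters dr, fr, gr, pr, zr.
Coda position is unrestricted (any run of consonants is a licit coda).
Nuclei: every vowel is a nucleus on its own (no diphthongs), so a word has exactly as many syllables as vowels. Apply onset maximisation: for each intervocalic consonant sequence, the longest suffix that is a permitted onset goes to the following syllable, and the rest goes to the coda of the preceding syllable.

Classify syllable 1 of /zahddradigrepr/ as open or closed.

The vowels are a, a, i, e — 4 nuclei, so 4 syllables.
V1 /a/ – V2 /a/: /hddr/; trying suffixes from longest down, /dr/ is the first permitted one, so coda /hd/ | onset /dr/.
V2 /a/ – V3 /i/: just /d/ — single C goes to the following onset.
V3 /i/ – V4 /e/: /gr/ is a licit onset in full, so it all attaches to the next syllable.
Syllabification: zahd.dra.di.grepr.
Syllable 1 is /zahd/ with coda /hd/, so it is closed.

closed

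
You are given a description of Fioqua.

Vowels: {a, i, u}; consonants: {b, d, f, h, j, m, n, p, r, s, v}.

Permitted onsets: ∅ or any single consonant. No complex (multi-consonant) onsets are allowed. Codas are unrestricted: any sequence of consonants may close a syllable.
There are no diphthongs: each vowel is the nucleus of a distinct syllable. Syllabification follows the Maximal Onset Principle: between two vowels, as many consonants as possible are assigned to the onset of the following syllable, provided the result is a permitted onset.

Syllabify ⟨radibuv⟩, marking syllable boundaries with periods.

Nuclei (vowels): a, i, u → 3 syllables.
σ1/σ2 boundary: /d/ → onset of the next syllable (single consonants are always licit onsets).
σ2/σ3 boundary: /b/ → onset of the next syllable (single consonants are always licit onsets).

ra.di.buv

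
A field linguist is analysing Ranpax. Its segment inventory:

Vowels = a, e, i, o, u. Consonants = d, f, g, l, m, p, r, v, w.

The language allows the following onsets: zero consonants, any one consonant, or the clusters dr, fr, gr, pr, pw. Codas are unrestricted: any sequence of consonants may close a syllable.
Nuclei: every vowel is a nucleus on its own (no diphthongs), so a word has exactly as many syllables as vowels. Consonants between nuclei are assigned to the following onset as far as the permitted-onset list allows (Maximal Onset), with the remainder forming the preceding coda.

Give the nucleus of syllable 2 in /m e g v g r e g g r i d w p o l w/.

Nuclei (vowels): e, e, i, o → 4 syllables.
The second nucleus (vowel 2 from the left) is /e/.

e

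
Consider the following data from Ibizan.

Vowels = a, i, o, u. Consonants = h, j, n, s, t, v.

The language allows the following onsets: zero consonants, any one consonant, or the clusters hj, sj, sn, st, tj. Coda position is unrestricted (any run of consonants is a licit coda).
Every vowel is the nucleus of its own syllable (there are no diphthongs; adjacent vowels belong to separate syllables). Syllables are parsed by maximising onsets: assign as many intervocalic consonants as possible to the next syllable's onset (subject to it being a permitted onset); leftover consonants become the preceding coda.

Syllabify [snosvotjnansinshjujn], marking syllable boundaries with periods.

snos.votj.nan.sins.hjujn

Vowels present: o, o, a, i, u; each is a nucleus, giving 5 syllables.
Between /o/ (V1) and /o/ (V2): /sv/; trying suffixes from longest down, /v/ is the first permitted one, so coda /s/ | onset /v/.
Between /o/ (V2) and /a/ (V3): /tjn/ splits as /tj/ + /n/ (/n/ is the longest suffix that is a licit onset).
Between /a/ (V3) and /i/ (V4): /ns/; trying suffixes from longest down, /s/ is the first permitted one, so coda /n/ | onset /s/.
Between /i/ (V4) and /u/ (V5): /nshj/; trying suffixes from longest down, /hj/ is the first permitted one, so coda /ns/ | onset /hj/.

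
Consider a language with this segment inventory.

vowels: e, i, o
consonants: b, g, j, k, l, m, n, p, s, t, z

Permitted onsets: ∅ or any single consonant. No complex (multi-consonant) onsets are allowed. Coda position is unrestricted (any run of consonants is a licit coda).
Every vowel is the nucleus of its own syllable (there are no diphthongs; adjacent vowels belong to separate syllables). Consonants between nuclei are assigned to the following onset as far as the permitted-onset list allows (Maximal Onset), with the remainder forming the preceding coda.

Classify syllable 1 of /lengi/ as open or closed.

closed

Vowels present: e, i; each is a nucleus, giving 2 syllables.
σ1/σ2 boundary: /ng/; trying suffixes from longest down, /g/ is the first permitted one, so coda /n/ | onset /g/.
Putting it together: len.gi.
Syllable 1 is /len/ with coda /n/, so it is closed.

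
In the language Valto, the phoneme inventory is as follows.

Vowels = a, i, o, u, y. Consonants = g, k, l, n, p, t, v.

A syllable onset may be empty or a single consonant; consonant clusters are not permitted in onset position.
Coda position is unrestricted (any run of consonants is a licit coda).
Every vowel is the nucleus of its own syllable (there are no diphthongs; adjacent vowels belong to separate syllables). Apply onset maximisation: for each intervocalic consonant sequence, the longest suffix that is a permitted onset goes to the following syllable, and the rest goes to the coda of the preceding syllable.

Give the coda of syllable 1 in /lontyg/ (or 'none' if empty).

Vowels present: o, y; each is a nucleus, giving 2 syllables.
σ1/σ2 boundary: /nt/ — longest licit onset from the right is /t/, leaving /n/ as coda.
Putting it together: lon.tyg.
Syllable 1 is /lon/: onset /l/, nucleus /o/, coda /n/.

n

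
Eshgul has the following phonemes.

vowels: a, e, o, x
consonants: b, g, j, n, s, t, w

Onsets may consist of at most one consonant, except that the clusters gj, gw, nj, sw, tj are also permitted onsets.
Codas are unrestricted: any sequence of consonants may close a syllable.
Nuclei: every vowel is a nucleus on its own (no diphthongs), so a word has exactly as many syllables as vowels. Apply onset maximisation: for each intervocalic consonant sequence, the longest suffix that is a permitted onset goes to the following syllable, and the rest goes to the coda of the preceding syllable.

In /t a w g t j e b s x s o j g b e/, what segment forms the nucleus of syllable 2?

Nuclei (vowels): a, e, x, o, e → 5 syllables.
The second nucleus (vowel 2 from the left) is /e/.

e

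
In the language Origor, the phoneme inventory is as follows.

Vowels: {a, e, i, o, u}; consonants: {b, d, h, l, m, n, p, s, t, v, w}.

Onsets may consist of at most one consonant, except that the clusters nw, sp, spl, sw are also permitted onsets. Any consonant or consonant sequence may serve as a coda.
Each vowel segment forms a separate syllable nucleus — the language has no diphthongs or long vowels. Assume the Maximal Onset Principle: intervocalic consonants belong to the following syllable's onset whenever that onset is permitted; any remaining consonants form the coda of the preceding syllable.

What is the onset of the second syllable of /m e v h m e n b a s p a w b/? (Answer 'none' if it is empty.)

The vowels are e, e, a, a — 4 nuclei, so 4 syllables.
Between /e/ (V1) and /e/ (V2): /vhm/; trying suffixes from longest down, /m/ is the first permitted one, so coda /vh/ | onset /m/.
Between /e/ (V2) and /a/ (V3): /nb/ splits as /n/ + /b/ (/b/ is the longest suffix that is a licit onset).
Between /a/ (V3) and /a/ (V4): /sp/ is a licit onset in full, so it all attaches to the next syllable.
Syllabification: mevh.men.ba.spawb.
Syllable 2 is /men/: onset /m/, nucleus /e/, coda /n/.

m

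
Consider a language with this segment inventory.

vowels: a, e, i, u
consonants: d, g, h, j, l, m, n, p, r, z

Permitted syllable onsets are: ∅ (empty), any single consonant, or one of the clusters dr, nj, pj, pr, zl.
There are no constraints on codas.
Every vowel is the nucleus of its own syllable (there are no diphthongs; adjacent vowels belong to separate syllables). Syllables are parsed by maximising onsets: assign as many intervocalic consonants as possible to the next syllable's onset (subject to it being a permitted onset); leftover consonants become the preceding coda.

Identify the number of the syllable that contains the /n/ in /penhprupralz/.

1

Nuclei (vowels): e, u, a → 3 syllables.
Between /e/ (V1) and /u/ (V2): /nhpr/; trying suffixes from longest down, /pr/ is the first permitted one, so coda /nh/ | onset /pr/.
Between /u/ (V2) and /a/ (V3): cluster /pr/ — /pr/ is itself a permitted onset, so the whole cluster goes right; preceding coda = ∅.
So the parse is penh.pru.pralz.
The /n/ is in the coda of syllable 1 (/penh/).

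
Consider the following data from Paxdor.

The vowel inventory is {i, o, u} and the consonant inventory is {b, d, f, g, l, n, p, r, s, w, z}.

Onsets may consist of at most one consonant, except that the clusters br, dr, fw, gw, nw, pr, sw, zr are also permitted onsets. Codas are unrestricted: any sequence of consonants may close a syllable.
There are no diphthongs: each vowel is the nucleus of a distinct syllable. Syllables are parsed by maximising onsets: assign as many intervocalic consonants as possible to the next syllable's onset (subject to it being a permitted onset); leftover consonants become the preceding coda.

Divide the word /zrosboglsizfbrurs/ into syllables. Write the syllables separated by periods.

The vowels are o, o, i, u — 4 nuclei, so 4 syllables.
/o…o/ gap (V1→V2): cluster /sb/ — the longest permitted-onset suffix is /b/; onset = /b/, preceding coda = /s/.
/o…i/ gap (V2→V3): /gls/ — longest licit onset from the right is /s/, leaving /gl/ as coda.
/i…u/ gap (V3→V4): /zfbr/ — longest licit onset from the right is /br/, leaving /zf/ as coda.

zros.bogl.sizf.brurs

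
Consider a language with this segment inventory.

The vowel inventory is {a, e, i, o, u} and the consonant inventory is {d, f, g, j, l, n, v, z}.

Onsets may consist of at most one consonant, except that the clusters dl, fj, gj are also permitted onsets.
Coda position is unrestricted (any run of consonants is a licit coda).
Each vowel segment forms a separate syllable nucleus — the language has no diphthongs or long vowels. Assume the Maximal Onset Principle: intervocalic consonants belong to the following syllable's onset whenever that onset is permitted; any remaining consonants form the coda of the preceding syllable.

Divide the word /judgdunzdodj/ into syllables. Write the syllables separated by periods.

judg.dunz.dodj

Vowels present: u, u, o; each is a nucleus, giving 3 syllables.
Between /u/ (V1) and /u/ (V2): /dgd/ — longest licit onset from the right is /d/, leaving /dg/ as coda.
Between /u/ (V2) and /o/ (V3): cluster /nzd/ — the longest permitted-onset suffix is /d/; onset = /d/, preceding coda = /nz/.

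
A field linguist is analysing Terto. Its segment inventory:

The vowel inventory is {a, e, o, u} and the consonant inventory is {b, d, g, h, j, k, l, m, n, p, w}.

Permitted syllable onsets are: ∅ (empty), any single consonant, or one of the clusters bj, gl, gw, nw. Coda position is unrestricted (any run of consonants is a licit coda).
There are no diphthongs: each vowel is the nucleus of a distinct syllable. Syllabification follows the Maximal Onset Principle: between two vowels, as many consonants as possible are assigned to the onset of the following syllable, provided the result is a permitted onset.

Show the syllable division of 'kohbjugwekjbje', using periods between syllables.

koh.bju.gwekj.bje

The vowels are o, u, e, e — 4 nuclei, so 4 syllables.
V1 /o/ – V2 /u/: cluster /hbj/ — the longest permitted-onset suffix is /bj/; onset = /bj/, preceding coda = /h/.
V2 /u/ – V3 /e/: /gw/ — entire cluster is a permitted onset → onset /gw/, coda ∅.
V3 /e/ – V4 /e/: /kjbj/ — longest licit onset from the right is /bj/, leaving /kj/ as coda.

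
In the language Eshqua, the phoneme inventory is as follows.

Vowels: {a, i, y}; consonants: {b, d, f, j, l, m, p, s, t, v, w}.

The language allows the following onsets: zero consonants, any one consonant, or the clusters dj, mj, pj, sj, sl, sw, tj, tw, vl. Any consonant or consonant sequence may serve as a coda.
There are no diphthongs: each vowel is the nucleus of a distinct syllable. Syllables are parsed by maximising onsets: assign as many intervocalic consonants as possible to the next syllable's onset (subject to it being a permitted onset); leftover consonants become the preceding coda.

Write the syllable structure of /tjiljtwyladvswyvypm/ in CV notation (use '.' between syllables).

CCVCC.CCV.CVCC.CCV.CVCC

Vowels present: i, y, a, y, y; each is a nucleus, giving 5 syllables.
Between /i/ (V1) and /y/ (V2): /ljtw/ — longest licit onset from the right is /tw/, leaving /lj/ as coda.
Between /y/ (V2) and /a/ (V3): /l/ → onset of the next syllable (single consonants are always licit onsets).
Between /a/ (V3) and /y/ (V4): cluster /dvsw/ — the longest permitted-onset suffix is /sw/; onset = /sw/, preceding coda = /dv/.
Between /y/ (V4) and /y/ (V5): just /v/ — single C goes to the following onset.
Result: tjilj.twy.ladv.swy.vypm.
Mapping each syllable to C/V: /tjilj/ → CCVCC, /twy/ → CCV, /ladv/ → CVCC, /swy/ → CCV, /vypm/ → CVCC.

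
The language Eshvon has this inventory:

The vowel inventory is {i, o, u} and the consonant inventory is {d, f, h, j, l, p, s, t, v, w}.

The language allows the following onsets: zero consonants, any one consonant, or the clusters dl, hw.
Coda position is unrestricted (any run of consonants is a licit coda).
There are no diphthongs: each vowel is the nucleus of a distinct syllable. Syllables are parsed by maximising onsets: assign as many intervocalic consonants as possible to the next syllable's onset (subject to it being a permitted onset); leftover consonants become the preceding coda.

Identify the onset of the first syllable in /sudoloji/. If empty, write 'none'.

s

Nuclei (vowels): u, o, o, i → 4 syllables.
σ1/σ2 boundary: /d/ is a single consonant, so it becomes the next onset.
σ2/σ3 boundary: /l/ → onset of the next syllable (single consonants are always licit onsets).
σ3/σ4 boundary: /j/ → onset of the next syllable (single consonants are always licit onsets).
So the parse is su.do.lo.ji.
Syllable 1 is /su/: onset /s/, nucleus /u/, coda ∅.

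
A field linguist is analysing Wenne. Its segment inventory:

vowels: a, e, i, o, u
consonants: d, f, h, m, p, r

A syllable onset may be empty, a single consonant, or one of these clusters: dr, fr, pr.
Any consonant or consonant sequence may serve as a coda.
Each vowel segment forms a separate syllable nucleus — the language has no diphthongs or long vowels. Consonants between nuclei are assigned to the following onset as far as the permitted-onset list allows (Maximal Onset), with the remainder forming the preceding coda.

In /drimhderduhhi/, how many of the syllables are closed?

3

Nuclei (vowels): i, e, u, i → 4 syllables.
σ1/σ2 boundary: cluster /mhd/ — the longest permitted-onset suffix is /d/; onset = /d/, preceding coda = /mh/.
σ2/σ3 boundary: /rd/ — longest licit onset from the right is /d/, leaving /r/ as coda.
σ3/σ4 boundary: /hh/ splits as /h/ + /h/ (/h/ is the longest suffix that is a licit onset).
Result: drimh.der.duh.hi.
Classifying each syllable: /drimh/ (closed), /der/ (closed), /duh/ (closed), /hi/ (open).
Closed syllables: 3.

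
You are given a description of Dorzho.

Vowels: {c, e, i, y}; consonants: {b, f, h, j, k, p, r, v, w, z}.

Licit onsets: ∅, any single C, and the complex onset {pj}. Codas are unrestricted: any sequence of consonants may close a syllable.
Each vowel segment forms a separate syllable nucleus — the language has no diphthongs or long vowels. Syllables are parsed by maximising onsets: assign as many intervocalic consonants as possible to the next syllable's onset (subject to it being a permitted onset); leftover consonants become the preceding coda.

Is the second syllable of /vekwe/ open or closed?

Nuclei (vowels): e, e → 2 syllables.
Between /e/ (V1) and /e/ (V2): cluster /kw/ — the longest permitted-onset suffix is /w/; onset = /w/, preceding coda = /k/.
Putting it together: vek.we.
Syllable 2 is /we/; it ends in its nucleus with no coda, so it is open.

open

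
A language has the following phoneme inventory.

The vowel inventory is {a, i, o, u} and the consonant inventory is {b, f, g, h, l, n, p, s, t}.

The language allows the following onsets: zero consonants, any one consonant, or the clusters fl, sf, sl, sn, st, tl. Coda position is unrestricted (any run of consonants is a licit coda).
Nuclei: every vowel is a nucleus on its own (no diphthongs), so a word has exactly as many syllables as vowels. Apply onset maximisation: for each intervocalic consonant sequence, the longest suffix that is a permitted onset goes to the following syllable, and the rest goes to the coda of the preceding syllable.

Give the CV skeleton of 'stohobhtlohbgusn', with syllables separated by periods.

The vowels are o, o, o, u — 4 nuclei, so 4 syllables.
V1 /o/ – V2 /o/: /h/ is a single consonant, so it becomes the next onset.
V2 /o/ – V3 /o/: cluster /bhtl/ — the longest permitted-onset suffix is /tl/; onset = /tl/, preceding coda = /bh/.
V3 /o/ – V4 /u/: /hbg/ splits as /hb/ + /g/ (/g/ is the longest suffix that is a licit onset).
Result: sto.hobh.tlohb.gusn.
Mapping each syllable to C/V: /sto/ → CCV, /hobh/ → CVCC, /tlohb/ → CCVCC, /gusn/ → CVCC.

CCV.CVCC.CCVCC.CVCC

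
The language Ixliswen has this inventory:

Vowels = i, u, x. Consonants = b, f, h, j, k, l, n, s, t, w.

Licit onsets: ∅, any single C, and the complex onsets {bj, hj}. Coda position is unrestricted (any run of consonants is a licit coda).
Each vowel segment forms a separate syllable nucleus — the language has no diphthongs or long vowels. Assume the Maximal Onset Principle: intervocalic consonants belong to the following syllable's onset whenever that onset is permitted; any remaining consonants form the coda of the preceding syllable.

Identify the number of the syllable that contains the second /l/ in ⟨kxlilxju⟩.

3

Vowels present: x, i, x, u; each is a nucleus, giving 4 syllables.
/x…i/ gap (V1→V2): /l/ → onset of the next syllable (single consonants are always licit onsets).
/i…x/ gap (V2→V3): /l/ is a single consonant, so it becomes the next onset.
/x…u/ gap (V3→V4): /j/ → onset of the next syllable (single consonants are always licit onsets).
Syllabification: kx.li.lx.ju.
The second /l/ is in the onset of syllable 3 (/lx/).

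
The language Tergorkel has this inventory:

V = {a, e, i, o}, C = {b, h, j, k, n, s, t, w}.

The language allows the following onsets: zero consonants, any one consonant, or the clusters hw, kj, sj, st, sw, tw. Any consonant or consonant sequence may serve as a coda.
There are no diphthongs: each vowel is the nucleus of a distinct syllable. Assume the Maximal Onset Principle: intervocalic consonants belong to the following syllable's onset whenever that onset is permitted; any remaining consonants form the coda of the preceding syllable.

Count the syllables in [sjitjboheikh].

The vowels are i, o, e, i — 4 nuclei, so 4 syllables.

4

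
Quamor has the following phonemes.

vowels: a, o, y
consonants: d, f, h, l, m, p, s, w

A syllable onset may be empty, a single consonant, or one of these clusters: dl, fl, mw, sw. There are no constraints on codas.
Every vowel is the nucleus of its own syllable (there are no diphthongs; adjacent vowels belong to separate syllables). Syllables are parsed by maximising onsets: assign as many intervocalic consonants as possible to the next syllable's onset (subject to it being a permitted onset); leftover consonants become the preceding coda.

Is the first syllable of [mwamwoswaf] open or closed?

open

Vowels present: a, o, a; each is a nucleus, giving 3 syllables.
Between /a/ (V1) and /o/ (V2): cluster /mw/ — /mw/ is itself a permitted onset, so the whole cluster goes right; preceding coda = ∅.
Between /o/ (V2) and /a/ (V3): cluster /sw/ — /sw/ is itself a permitted onset, so the whole cluster goes right; preceding coda = ∅.
Result: mwa.mwo.swaf.
Syllable 1 is /mwa/; it ends in its nucleus with no coda, so it is open.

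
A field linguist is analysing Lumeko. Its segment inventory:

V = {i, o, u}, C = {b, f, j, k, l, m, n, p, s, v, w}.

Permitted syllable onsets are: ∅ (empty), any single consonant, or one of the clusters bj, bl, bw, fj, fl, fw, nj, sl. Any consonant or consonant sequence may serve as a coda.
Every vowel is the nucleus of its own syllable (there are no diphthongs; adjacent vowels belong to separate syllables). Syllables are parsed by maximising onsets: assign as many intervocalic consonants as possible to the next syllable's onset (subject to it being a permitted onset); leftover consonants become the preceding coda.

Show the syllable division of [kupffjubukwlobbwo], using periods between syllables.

kupf.fju.bukw.lob.bwo

Vowels present: u, u, u, o, o; each is a nucleus, giving 5 syllables.
Between /u/ (V1) and /u/ (V2): /pffj/; trying suffixes from longest down, /fj/ is the first permitted one, so coda /pf/ | onset /fj/.
Between /u/ (V2) and /u/ (V3): /b/ is a single consonant, so it becomes the next onset.
Between /u/ (V3) and /o/ (V4): /kwl/; trying suffixes from longest down, /l/ is the first permitted one, so coda /kw/ | onset /l/.
Between /o/ (V4) and /o/ (V5): cluster /bbw/ — the longest permitted-onset suffix is /bw/; onset = /bw/, preceding coda = /b/.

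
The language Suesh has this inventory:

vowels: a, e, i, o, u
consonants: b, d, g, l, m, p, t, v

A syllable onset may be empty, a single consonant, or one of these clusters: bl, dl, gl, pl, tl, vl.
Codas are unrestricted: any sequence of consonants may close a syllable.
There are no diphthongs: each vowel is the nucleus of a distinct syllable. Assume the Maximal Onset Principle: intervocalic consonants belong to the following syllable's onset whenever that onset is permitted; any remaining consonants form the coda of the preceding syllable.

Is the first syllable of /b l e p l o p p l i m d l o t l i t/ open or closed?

The vowels are e, o, i, o, i — 5 nuclei, so 5 syllables.
σ1/σ2 boundary: /pl/ is a licit onset in full, so it all attaches to the next syllable.
σ2/σ3 boundary: /ppl/; trying suffixes from longest down, /pl/ is the first permitted one, so coda /p/ | onset /pl/.
σ3/σ4 boundary: cluster /mdl/ — the longest permitted-onset suffix is /dl/; onset = /dl/, preceding coda = /m/.
σ4/σ5 boundary: /tl/ is a licit onset in full, so it all attaches to the next syllable.
Result: ble.plop.plim.dlo.tlit.
Syllable 1 is /ble/; it ends in its nucleus with no coda, so it is open.

open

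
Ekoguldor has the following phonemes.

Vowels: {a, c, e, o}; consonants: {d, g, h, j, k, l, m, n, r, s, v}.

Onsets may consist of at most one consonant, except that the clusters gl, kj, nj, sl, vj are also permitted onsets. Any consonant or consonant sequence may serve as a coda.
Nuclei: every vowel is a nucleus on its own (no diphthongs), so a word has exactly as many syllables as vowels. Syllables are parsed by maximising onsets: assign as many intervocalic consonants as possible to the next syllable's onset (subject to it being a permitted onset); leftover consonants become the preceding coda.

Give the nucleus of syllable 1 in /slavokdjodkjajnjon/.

The vowels are a, o, o, a, o — 5 nuclei, so 5 syllables.
The first nucleus (vowel 1 from the left) is /a/.

a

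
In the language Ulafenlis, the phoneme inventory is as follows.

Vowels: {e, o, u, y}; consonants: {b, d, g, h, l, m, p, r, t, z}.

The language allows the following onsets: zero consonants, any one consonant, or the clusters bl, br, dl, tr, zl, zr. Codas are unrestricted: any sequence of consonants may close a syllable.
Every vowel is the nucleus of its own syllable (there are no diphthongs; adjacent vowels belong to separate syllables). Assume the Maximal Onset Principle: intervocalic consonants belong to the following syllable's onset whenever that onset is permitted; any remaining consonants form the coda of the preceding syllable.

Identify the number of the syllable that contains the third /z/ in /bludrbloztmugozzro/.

The vowels are u, o, u, o, o — 5 nuclei, so 5 syllables.
/u…o/ gap (V1→V2): /drbl/ splits as /dr/ + /bl/ (/bl/ is the longest suffix that is a licit onset).
/o…u/ gap (V2→V3): /ztm/ splits as /zt/ + /m/ (/m/ is the longest suffix that is a licit onset).
/u…o/ gap (V3→V4): just /g/ — single C goes to the following onset.
/o…o/ gap (V4→V5): /zzr/; trying suffixes from longest down, /zr/ is the first permitted one, so coda /z/ | onset /zr/.
Result: bludr.blozt.mu.goz.zro.
The third /z/ is in the onset of syllable 5 (/zro/).

5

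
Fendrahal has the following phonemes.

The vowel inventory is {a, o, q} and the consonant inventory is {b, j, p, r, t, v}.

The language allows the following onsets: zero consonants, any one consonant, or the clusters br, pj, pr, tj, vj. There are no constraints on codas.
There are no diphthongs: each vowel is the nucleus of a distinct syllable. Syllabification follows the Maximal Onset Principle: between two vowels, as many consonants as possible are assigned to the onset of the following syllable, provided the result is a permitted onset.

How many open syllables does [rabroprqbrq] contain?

Nuclei (vowels): a, o, q, q → 4 syllables.
Between /a/ (V1) and /o/ (V2): /br/ is a licit onset in full, so it all attaches to the next syllable.
Between /o/ (V2) and /q/ (V3): /pr/ — entire cluster is a permitted onset → onset /pr/, coda ∅.
Between /q/ (V3) and /q/ (V4): cluster /br/ — /br/ is itself a permitted onset, so the whole cluster goes right; preceding coda = ∅.
Putting it together: ra.bro.prq.brq.
Classifying each syllable: /ra/ (open), /bro/ (open), /prq/ (open), /brq/ (open).
Open syllables: 4.

4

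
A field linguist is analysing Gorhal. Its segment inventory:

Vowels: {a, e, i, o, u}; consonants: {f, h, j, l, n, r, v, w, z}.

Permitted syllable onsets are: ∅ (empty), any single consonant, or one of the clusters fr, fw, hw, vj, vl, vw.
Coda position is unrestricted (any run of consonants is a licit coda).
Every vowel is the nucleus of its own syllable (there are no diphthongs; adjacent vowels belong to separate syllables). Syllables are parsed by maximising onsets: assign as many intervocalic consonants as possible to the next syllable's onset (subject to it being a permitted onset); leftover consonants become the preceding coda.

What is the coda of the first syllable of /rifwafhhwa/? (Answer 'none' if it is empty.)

none

The vowels are i, a, a — 3 nuclei, so 3 syllables.
σ1/σ2 boundary: cluster /fw/ — /fw/ is itself a permitted onset, so the whole cluster goes right; preceding coda = ∅.
σ2/σ3 boundary: /fhhw/ — longest licit onset from the right is /hw/, leaving /fh/ as coda.
Result: ri.fwafh.hwa.
Syllable 1 is /ri/: onset /r/, nucleus /i/, coda ∅.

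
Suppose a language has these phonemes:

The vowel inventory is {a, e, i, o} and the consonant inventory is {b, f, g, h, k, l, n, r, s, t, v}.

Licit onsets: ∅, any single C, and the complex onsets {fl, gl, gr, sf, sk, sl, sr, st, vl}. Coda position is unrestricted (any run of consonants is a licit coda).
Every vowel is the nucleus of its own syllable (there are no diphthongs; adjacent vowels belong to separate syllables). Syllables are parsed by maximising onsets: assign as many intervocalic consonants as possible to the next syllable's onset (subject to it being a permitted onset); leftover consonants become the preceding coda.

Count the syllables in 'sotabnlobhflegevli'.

Nuclei (vowels): o, a, o, e, e, i → 6 syllables.

6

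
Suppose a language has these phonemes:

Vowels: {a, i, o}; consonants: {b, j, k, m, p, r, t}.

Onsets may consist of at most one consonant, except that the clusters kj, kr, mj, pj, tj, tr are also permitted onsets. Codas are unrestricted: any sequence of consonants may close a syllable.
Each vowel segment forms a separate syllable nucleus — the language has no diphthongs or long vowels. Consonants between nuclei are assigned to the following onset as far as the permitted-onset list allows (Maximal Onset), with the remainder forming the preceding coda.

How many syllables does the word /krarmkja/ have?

The vowels are a, a — 2 nuclei, so 2 syllables.

2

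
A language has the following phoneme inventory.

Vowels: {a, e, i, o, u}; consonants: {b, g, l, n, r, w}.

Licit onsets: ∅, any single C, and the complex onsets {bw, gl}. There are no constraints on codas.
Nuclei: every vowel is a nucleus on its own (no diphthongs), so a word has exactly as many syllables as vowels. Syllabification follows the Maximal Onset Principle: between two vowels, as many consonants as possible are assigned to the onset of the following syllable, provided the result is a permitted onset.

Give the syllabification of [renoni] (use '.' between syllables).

The vowels are e, o, i — 3 nuclei, so 3 syllables.
/e…o/ gap (V1→V2): /n/ is a single consonant, so it becomes the next onset.
/o…i/ gap (V2→V3): just /n/ — single C goes to the following onset.

re.no.ni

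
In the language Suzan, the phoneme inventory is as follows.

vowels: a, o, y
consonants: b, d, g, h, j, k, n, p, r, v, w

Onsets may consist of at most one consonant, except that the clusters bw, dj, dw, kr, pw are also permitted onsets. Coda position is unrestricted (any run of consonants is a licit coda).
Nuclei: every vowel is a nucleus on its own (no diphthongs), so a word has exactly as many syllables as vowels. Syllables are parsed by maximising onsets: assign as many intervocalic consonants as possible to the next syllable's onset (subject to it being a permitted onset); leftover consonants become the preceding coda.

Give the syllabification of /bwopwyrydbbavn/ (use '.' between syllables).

The vowels are o, y, y, a — 4 nuclei, so 4 syllables.
/o…y/ gap (V1→V2): cluster /pw/ — /pw/ is itself a permitted onset, so the whole cluster goes right; preceding coda = ∅.
/y…y/ gap (V2→V3): /r/ is a single consonant, so it becomes the next onset.
/y…a/ gap (V3→V4): /dbb/ splits as /db/ + /b/ (/b/ is the longest suffix that is a licit onset).

bwo.pwy.rydb.bavn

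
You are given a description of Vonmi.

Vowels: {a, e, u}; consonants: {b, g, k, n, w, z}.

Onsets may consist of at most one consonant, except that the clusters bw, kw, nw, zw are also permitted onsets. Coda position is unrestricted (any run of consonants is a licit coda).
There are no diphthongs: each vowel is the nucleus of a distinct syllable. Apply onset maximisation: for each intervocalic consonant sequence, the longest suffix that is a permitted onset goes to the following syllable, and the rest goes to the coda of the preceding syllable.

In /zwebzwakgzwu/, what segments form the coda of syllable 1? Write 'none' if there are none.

b

Vowels present: e, a, u; each is a nucleus, giving 3 syllables.
σ1/σ2 boundary: /bzw/ — longest licit onset from the right is /zw/, leaving /b/ as coda.
σ2/σ3 boundary: /kgzw/; trying suffixes from longest down, /zw/ is the first permitted one, so coda /kg/ | onset /zw/.
So the parse is zweb.zwakg.zwu.
Syllable 1 is /zweb/: onset /zw/, nucleus /e/, coda /b/.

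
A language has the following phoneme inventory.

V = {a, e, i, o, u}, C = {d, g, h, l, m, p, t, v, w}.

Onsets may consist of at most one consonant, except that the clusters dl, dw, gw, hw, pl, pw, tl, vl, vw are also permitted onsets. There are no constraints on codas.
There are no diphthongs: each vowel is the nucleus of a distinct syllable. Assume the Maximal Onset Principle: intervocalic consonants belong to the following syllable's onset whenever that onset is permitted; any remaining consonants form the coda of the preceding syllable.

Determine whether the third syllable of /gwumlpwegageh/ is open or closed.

Nuclei (vowels): u, e, a, e → 4 syllables.
σ1/σ2 boundary: /mlpw/; trying suffixes from longest down, /pw/ is the first permitted one, so coda /ml/ | onset /pw/.
σ2/σ3 boundary: /g/ → onset of the next syllable (single consonants are always licit onsets).
σ3/σ4 boundary: /g/ is a single consonant, so it becomes the next onset.
Putting it together: gwuml.pwe.ga.geh.
Syllable 3 is /ga/; it ends in its nucleus with no coda, so it is open.

open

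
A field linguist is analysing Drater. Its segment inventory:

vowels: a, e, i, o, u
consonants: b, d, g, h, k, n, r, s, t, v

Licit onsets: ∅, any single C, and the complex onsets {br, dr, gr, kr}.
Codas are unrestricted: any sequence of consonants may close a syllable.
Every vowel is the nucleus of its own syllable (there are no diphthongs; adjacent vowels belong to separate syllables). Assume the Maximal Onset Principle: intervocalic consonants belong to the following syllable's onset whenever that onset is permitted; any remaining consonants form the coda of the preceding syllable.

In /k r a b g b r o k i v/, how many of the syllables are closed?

Nuclei (vowels): a, o, i → 3 syllables.
σ1/σ2 boundary: /bgbr/ — longest licit onset from the right is /br/, leaving /bg/ as coda.
σ2/σ3 boundary: just /k/ — single C goes to the following onset.
Result: krabg.bro.kiv.
Classifying each syllable: /krabg/ (closed), /bro/ (open), /kiv/ (closed).
Closed syllables: 2.

2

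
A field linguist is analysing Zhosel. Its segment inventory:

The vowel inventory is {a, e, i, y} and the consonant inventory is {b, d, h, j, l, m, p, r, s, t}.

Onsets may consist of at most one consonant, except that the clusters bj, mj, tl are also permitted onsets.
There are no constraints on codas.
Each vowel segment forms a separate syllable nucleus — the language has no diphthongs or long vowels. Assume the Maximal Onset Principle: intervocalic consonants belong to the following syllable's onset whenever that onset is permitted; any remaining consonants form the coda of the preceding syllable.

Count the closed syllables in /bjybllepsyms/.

3

The vowels are y, e, y — 3 nuclei, so 3 syllables.
σ1/σ2 boundary: /bll/ splits as /bl/ + /l/ (/l/ is the longest suffix that is a licit onset).
σ2/σ3 boundary: cluster /ps/ — the longest permitted-onset suffix is /s/; onset = /s/, preceding coda = /p/.
Putting it together: bjybl.lep.syms.
Classifying each syllable: /bjybl/ (closed), /lep/ (closed), /syms/ (closed).
Closed syllables: 3.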